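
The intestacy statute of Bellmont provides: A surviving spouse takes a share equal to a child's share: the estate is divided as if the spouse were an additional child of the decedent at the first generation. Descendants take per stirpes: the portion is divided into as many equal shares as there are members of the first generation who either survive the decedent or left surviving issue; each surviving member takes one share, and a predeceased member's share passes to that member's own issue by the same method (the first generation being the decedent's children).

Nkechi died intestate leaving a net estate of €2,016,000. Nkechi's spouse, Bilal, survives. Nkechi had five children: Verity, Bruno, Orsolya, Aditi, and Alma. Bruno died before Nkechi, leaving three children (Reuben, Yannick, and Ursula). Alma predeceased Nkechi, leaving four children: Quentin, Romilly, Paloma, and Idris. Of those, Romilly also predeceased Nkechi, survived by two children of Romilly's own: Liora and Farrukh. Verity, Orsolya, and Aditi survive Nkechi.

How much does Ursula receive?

The spouse counts as an additional share at the children's level, so there are 6 primary shares of €336,000. Bilal takes one such share (€336,000).
The children's combined portion (€1,680,000) is divided into 5 shares of €336,000: Verity, Orsolya, and Aditi each take €336,000; Bruno's €336,000 share passes to Bruno's issue; Alma's €336,000 share passes to Alma's issue.
Bruno's share (€336,000) is divided into 3 shares of €112,000: Reuben, Yannick, and Ursula each take €112,000.
Alma's share (€336,000) is divided into 4 shares of €84,000: Quentin, Paloma, and Idris each take €84,000; Romilly's €84,000 share passes to Romilly's issue.
Romilly's share (€84,000) is divided into 2 shares of €42,000: Liora and Farrukh each take €42,000.

Ursula receives €112,000.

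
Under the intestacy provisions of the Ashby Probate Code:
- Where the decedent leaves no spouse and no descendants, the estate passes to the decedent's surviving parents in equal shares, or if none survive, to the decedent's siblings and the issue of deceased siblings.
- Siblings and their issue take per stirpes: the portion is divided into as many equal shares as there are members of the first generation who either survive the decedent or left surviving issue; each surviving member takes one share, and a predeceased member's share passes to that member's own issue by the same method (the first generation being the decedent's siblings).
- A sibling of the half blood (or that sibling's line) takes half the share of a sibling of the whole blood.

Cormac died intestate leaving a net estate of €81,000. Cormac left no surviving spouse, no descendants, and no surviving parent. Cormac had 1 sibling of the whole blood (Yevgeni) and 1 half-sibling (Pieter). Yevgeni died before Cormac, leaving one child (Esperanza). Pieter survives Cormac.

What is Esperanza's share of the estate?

Esperanza receives €54,000.

The entire €81,000 passes to the siblings and their issue.
Counting each half-blood sibling's line as half a unit, there are 3/2 units in €81,000, so one unit is €54,000. Whole-blood lines (Yevgeni) take €54,000 each; half-blood lines (Pieter) take €27,000 each.
Yevgeni's share (€54,000) passes entirely to Esperanza.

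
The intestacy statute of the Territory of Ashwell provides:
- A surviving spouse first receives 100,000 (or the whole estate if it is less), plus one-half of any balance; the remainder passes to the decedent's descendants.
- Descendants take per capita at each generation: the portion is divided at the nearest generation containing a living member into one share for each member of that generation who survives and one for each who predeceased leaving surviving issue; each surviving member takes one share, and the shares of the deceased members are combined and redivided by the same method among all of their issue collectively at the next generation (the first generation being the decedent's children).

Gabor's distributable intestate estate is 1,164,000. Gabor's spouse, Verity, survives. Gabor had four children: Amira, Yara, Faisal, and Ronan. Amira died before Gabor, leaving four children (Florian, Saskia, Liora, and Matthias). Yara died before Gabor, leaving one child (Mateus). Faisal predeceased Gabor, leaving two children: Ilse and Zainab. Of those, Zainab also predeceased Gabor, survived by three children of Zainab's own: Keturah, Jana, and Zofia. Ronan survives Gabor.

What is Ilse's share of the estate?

Ilse receives 57,000.

Verity first takes 100,000, leaving a balance of 1,064,000. Verity then takes one-half of the balance (532,000), for a total of 632,000. The remaining 532,000 passes to the descendants.
The descendants' portion (532,000) is divided at the children's generation into 4 shares of 133,000. Ronan takes 133,000. The 3 shares of the deceased (Amira, Yara, and Faisal) are combined into a pool of 399,000.
That pool (399,000) is divided at the grandchildren's generation into 7 shares of 57,000. Florian, Saskia, Liora, Matthias, Mateus, and Ilse each take 57,000. The remaining share for the deceased Zainab (57,000) is carried to the next generation.
That pool (57,000) is divided at the great-grandchildren's generation equally among Keturah, Jana, and Zofia: 19,000 each.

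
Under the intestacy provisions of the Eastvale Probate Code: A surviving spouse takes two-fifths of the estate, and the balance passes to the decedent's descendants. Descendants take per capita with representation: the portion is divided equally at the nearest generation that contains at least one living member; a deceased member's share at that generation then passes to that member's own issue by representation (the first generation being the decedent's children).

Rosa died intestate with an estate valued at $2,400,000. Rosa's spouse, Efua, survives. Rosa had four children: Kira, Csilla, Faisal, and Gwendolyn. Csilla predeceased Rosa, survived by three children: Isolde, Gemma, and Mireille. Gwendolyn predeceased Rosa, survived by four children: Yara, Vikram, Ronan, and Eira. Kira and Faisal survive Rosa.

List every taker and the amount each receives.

Efua takes two-fifths of $2,400,000 = $960,000. The remaining $1,440,000 passes to the descendants.
The descendants' portion ($1,440,000) is divided into 4 shares of $360,000: Kira and Faisal each take $360,000; Csilla's $360,000 share passes to Csilla's issue; Gwendolyn's $360,000 share passes to Gwendolyn's issue.
Csilla's share ($360,000) is divided into 3 shares of $120,000: Isolde, Gemma, and Mireille each take $120,000.
Gwendolyn's share ($360,000) is divided into 4 shares of $90,000: Yara, Vikram, Ronan, and Eira each take $90,000.

Efua: $960,000; Kira: $360,000; Isolde: $120,000; Gemma: $120,000; Mireille: $120,000; Faisal: $360,000; Yara: $90,000; Vikram: $90,000; Ronan: $90,000; Eira: $90,000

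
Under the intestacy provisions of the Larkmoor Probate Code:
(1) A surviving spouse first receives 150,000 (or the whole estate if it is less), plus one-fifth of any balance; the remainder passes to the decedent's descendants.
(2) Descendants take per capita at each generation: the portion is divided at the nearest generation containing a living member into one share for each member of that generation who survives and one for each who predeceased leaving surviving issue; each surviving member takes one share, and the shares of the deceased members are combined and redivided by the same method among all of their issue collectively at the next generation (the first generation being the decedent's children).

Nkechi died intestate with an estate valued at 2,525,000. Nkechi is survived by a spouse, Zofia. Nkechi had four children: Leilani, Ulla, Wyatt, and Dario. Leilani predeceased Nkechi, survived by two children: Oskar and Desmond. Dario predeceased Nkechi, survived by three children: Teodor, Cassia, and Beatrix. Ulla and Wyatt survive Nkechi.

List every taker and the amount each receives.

Zofia: 625,000; Oskar: 190,000; Desmond: 190,000; Ulla: 475,000; Wyatt: 475,000; Teodor: 190,000; Cassia: 190,000; Beatrix: 190,000

Zofia first takes 150,000, leaving a balance of 2,375,000. Zofia then takes one-fifth of the balance (475,000), for a total of 625,000. The remaining 1,900,000 passes to the descendants.
The descendants' portion (1,900,000) is divided at the children's generation into 4 shares of 475,000. Ulla and Wyatt each take 475,000. The 2 shares of the deceased (Leilani and Dario) are combined into a pool of 950,000.
That pool (950,000) is divided at the grandchildren's generation equally among Oskar, Desmond, Teodor, Cassia, and Beatrix: 190,000 each.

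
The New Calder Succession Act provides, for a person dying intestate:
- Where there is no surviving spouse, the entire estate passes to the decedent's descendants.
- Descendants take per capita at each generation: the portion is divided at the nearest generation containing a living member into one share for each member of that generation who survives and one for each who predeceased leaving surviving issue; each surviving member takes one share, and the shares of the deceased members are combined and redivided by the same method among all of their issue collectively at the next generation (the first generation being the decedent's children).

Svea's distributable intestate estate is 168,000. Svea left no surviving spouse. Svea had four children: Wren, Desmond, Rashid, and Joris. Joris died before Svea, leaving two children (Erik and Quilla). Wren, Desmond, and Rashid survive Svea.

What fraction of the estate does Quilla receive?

Quilla receives 1/8 of the estate.

The entire 168,000 passes to the descendants.
That amount (168,000) is divided at the children's generation into 4 shares of 42,000. Wren, Desmond, and Rashid each take 42,000. The remaining share for the deceased Joris (42,000) is carried to the next generation.
That pool (42,000) is divided at the grandchildren's generation equally among Erik and Quilla: 21,000 each.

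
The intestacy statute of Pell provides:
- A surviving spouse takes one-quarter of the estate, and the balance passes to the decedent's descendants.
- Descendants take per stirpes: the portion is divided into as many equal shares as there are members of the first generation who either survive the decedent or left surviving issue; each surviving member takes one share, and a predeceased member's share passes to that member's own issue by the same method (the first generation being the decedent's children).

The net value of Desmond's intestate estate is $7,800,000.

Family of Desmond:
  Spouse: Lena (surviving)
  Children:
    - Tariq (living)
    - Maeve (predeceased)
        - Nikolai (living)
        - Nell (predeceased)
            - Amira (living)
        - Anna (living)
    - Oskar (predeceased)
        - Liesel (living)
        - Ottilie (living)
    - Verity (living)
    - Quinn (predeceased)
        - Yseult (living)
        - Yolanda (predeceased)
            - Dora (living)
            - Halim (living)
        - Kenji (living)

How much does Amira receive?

Lena takes one-quarter of $7,800,000 = $1,950,000. The remaining $5,850,000 passes to the descendants.
The descendants' portion ($5,850,000) is divided into 5 shares of $1,170,000: Tariq and Verity each take $1,170,000; Maeve's $1,170,000 share passes to Maeve's issue; Oskar's $1,170,000 share passes to Oskar's issue; Quinn's $1,170,000 share passes to Quinn's issue.
Maeve's share ($1,170,000) is divided into 3 shares of $390,000: Nikolai and Anna each take $390,000; Nell's $390,000 share passes to Nell's issue.
Nell's share ($390,000) passes entirely to Amira.
Oskar's share ($1,170,000) is divided into 2 shares of $585,000: Liesel and Ottilie each take $585,000.
Quinn's share ($1,170,000) is divided into 3 shares of $390,000: Yseult and Kenji each take $390,000; Yolanda's $390,000 share passes to Yolanda's issue.
Yolanda's share ($390,000) is divided into 2 shares of $195,000: Dora and Halim each take $195,000.

Amira receives $390,000.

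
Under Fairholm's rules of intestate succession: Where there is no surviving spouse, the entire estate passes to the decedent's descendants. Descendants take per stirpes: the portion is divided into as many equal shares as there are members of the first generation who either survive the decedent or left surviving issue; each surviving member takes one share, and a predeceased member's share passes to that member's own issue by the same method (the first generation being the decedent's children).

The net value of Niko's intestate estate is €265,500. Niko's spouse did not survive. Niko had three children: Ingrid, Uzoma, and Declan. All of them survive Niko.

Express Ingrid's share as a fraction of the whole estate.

Ingrid receives 1/3 of the estate.

The entire €265,500 passes to the descendants.
That amount (€265,500) is divided into 3 shares of €88,500: Ingrid, Uzoma, and Declan each take €88,500.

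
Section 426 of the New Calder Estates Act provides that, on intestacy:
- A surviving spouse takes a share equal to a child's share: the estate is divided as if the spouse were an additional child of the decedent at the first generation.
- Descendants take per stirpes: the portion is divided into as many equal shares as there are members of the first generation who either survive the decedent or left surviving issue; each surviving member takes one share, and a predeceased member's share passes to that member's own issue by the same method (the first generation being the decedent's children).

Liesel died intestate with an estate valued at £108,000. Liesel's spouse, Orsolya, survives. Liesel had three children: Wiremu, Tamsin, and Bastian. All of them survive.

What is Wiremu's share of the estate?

Wiremu receives £27,000.

The spouse counts as an additional share at the children's level, so there are 4 primary shares of £27,000. Orsolya takes one such share (£27,000).
The children's combined portion (£81,000) is divided into 3 shares of £27,000: Wiremu, Tamsin, and Bastian each take £27,000.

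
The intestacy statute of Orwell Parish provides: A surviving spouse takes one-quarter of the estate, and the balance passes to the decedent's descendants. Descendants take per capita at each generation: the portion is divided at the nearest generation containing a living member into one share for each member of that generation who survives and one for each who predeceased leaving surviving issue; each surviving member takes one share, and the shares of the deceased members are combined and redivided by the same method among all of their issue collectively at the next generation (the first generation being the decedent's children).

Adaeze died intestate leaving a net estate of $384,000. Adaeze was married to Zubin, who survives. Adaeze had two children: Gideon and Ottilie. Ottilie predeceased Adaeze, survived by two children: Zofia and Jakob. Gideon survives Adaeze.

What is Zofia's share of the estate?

Zofia receives $72,000.

Zubin takes one-quarter of $384,000 = $96,000. The remaining $288,000 passes to the descendants.
The descendants' portion ($288,000) is divided at the children's generation into 2 shares of $144,000. Gideon takes $144,000. The remaining share for the deceased Ottilie ($144,000) is carried to the next generation.
That pool ($144,000) is divided at the grandchildren's generation equally among Zofia and Jakob: $72,000 each.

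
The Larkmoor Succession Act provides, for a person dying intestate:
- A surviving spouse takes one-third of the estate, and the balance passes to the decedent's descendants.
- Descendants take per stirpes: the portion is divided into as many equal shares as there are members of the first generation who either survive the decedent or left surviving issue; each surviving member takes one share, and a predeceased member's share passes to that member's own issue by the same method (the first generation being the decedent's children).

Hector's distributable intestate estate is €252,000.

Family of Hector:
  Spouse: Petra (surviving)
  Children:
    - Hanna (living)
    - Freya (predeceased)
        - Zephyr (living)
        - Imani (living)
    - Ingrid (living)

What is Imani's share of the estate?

Imani receives €28,000.

Petra takes one-third of €252,000 = €84,000. The remaining €168,000 passes to the descendants.
The descendants' portion (€168,000) is divided into 3 shares of €56,000: Hanna and Ingrid each take €56,000; Freya's €56,000 share passes to Freya's issue.
Freya's share (€56,000) is divided into 2 shares of €28,000: Zephyr and Imani each take €28,000.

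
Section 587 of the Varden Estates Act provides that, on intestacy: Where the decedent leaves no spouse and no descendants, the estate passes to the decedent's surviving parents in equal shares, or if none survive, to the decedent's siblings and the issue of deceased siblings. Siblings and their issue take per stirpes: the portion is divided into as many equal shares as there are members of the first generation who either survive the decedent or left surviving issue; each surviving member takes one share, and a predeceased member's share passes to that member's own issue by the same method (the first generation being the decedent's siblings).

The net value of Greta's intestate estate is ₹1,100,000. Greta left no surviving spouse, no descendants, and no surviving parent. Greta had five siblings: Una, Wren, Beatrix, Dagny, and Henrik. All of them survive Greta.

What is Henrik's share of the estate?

Henrik receives ₹220,000.

The entire ₹1,100,000 passes to the siblings and their issue.
That amount (₹1,100,000) is divided into 5 shares of ₹220,000: Una, Wren, Beatrix, Dagny, and Henrik each take ₹220,000.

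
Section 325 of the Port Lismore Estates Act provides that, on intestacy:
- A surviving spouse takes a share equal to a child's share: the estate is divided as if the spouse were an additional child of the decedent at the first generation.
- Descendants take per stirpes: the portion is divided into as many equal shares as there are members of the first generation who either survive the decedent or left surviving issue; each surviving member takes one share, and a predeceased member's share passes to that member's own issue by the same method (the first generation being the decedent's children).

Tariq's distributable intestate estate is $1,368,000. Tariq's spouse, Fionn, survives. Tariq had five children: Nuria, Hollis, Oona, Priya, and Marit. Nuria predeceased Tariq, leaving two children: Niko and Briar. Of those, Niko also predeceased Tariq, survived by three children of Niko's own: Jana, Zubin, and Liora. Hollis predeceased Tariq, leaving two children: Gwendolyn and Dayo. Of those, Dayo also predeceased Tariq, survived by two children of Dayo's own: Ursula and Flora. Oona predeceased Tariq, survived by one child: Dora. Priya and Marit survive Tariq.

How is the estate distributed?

Fionn: $228,000; Jana: $38,000; Zubin: $38,000; Liora: $38,000; Briar: $114,000; Gwendolyn: $114,000; Ursula: $57,000; Flora: $57,000; Dora: $228,000; Priya: $228,000; Marit: $228,000

The spouse counts as an additional share at the children's level, so there are 6 primary shares of $228,000. Fionn takes one such share ($228,000).
The children's combined portion ($1,140,000) is divided into 5 shares of $228,000: Priya and Marit each take $228,000; Nuria's $228,000 share passes to Nuria's issue; Hollis's $228,000 share passes to Hollis's issue; Oona's $228,000 share passes to Oona's issue.
Nuria's share ($228,000) is divided into 2 shares of $114,000: Briar takes $114,000; Niko's $114,000 share passes to Niko's issue.
Niko's share ($114,000) is divided into 3 shares of $38,000: Jana, Zubin, and Liora each take $38,000.
Hollis's share ($228,000) is divided into 2 shares of $114,000: Gwendolyn takes $114,000; Dayo's $114,000 share passes to Dayo's issue.
Dayo's share ($114,000) is divided into 2 shares of $57,000: Ursula and Flora each take $57,000.
Oona's share ($228,000) passes entirely to Dora.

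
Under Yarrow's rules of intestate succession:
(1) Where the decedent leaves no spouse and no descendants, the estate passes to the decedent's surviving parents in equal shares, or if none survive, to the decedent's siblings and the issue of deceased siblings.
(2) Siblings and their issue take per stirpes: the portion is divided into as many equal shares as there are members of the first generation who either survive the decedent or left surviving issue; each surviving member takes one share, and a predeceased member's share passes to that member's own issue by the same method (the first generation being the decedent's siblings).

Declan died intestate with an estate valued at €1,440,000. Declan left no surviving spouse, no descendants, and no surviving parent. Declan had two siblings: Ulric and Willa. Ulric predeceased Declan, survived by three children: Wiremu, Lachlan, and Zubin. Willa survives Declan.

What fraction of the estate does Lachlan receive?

The entire €1,440,000 passes to the siblings and their issue.
That amount (€1,440,000) is divided into 2 shares of €720,000: Willa takes €720,000; Ulric's €720,000 share passes to Ulric's issue.
Ulric's share (€720,000) is divided into 3 shares of €240,000: Wiremu, Lachlan, and Zubin each take €240,000.

Lachlan receives 1/6 of the estate.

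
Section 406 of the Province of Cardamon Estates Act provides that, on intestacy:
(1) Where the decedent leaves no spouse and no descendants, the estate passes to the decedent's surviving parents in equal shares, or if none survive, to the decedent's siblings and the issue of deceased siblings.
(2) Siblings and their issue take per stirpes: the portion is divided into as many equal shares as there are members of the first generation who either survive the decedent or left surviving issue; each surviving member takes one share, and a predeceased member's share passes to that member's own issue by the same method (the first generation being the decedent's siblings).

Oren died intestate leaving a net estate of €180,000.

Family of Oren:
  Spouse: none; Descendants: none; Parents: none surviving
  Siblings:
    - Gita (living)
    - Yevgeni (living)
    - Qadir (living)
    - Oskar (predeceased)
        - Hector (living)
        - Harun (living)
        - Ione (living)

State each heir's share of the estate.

The entire €180,000 passes to the siblings and their issue.
That amount (€180,000) is divided into 4 shares of €45,000: Gita, Yevgeni, and Qadir each take €45,000; Oskar's €45,000 share passes to Oskar's issue.
Oskar's share (€45,000) is divided into 3 shares of €15,000: Hector, Harun, and Ione each take €15,000.

Gita: €45,000; Yevgeni: €45,000; Qadir: €45,000; Hector: €15,000; Harun: €15,000; Ione: €15,000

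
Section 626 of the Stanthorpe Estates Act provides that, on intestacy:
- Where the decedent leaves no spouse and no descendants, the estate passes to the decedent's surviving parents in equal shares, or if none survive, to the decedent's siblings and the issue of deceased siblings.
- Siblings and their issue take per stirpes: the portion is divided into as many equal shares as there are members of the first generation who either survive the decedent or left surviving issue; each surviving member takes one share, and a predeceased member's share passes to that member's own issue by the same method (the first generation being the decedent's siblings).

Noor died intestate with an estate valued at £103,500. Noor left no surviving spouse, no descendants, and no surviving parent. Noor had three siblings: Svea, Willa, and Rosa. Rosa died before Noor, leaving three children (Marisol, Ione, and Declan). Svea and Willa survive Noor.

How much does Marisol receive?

The entire £103,500 passes to the siblings and their issue.
That amount (£103,500) is divided into 3 shares of £34,500: Svea and Willa each take £34,500; Rosa's £34,500 share passes to Rosa's issue.
Rosa's share (£34,500) is divided into 3 shares of £11,500: Marisol, Ione, and Declan each take £11,500.

Marisol receives £11,500.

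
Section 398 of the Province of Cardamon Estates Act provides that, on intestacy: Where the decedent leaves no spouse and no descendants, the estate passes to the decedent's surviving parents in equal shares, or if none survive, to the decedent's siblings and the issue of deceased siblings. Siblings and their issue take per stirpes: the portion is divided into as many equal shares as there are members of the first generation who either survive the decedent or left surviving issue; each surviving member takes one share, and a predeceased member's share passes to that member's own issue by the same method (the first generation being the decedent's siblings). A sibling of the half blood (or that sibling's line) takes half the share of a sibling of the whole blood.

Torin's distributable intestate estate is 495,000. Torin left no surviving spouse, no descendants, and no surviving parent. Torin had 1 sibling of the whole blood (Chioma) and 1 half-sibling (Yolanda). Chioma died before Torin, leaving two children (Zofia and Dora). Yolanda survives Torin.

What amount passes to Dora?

The entire 495,000 passes to the siblings and their issue.
Counting each half-blood sibling's line as half a unit, there are 3/2 units in 495,000, so one unit is 330,000. Whole-blood lines (Chioma) take 330,000 each; half-blood lines (Yolanda) take 165,000 each.
Chioma's share (330,000) is divided into 2 shares of 165,000: Zofia and Dora each take 165,000.

Dora receives 165,000.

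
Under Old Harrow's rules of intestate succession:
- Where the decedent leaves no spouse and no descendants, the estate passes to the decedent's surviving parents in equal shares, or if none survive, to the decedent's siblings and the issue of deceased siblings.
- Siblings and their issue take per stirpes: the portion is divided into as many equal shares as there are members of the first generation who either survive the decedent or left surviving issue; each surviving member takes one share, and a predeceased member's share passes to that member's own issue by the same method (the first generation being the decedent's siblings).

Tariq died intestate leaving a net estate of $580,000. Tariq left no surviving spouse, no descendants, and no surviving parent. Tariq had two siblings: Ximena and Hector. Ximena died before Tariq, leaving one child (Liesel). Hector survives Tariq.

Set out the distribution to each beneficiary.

The entire $580,000 passes to the siblings and their issue.
That amount ($580,000) is divided into 2 shares of $290,000: Hector takes $290,000; Ximena's $290,000 share passes to Ximena's issue.
Ximena's share ($290,000) passes entirely to Liesel.

Liesel: $290,000; Hector: $290,000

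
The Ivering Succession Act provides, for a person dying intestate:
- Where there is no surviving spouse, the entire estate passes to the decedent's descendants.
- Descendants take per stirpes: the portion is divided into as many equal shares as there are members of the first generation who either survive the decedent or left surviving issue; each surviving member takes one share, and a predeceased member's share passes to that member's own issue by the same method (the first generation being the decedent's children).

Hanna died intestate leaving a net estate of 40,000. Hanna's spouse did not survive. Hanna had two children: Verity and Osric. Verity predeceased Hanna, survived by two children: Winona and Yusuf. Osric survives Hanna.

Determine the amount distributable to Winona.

Winona receives 10,000.

The entire 40,000 passes to the descendants.
That amount (40,000) is divided into 2 shares of 20,000: Osric takes 20,000; Verity's 20,000 share passes to Verity's issue.
Verity's share (20,000) is divided into 2 shares of 10,000: Winona and Yusuf each take 10,000.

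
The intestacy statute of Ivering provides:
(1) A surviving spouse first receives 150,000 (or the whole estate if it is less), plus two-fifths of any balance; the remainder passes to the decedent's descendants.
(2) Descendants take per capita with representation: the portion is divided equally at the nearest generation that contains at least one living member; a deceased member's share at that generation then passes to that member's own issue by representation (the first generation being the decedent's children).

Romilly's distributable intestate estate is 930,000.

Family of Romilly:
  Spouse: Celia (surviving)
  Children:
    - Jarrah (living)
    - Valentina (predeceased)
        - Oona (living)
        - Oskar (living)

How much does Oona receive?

Oona receives 117,000.

Celia first takes 150,000, leaving a balance of 780,000. Celia then takes two-fifths of the balance (312,000), for a total of 462,000. The remaining 468,000 passes to the descendants.
The descendants' portion (468,000) is divided into 2 shares of 234,000: Jarrah takes 234,000; Valentina's 234,000 share passes to Valentina's issue.
Valentina's share (234,000) is divided into 2 shares of 117,000: Oona and Oskar each take 117,000.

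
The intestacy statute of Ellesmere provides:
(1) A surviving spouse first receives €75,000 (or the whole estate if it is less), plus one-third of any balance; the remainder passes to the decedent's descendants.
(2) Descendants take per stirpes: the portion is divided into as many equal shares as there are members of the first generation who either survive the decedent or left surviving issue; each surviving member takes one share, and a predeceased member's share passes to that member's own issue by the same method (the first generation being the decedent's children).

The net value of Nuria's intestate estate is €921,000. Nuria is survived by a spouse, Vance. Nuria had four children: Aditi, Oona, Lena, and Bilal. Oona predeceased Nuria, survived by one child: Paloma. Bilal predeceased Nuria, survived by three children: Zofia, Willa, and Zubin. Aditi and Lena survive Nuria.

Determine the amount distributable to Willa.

Willa receives €47,000.

Vance first takes €75,000, leaving a balance of €846,000. Vance then takes one-third of the balance (€282,000), for a total of €357,000. The remaining €564,000 passes to the descendants.
The descendants' portion (€564,000) is divided into 4 shares of €141,000: Aditi and Lena each take €141,000; Oona's €141,000 share passes to Oona's issue; Bilal's €141,000 share passes to Bilal's issue.
Oona's share (€141,000) passes entirely to Paloma.
Bilal's share (€141,000) is divided into 3 shares of €47,000: Zofia, Willa, and Zubin each take €47,000.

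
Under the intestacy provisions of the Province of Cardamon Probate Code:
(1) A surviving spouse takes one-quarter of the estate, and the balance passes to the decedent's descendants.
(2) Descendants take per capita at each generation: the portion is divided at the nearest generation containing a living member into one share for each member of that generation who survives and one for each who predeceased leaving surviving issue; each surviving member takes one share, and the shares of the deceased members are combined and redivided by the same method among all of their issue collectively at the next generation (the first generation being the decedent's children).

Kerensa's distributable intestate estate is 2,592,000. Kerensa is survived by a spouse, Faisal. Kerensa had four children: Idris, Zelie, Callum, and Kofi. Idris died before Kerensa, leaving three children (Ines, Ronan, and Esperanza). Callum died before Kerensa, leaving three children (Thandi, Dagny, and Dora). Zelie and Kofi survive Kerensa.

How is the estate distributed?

Faisal: 648,000; Ines: 162,000; Ronan: 162,000; Esperanza: 162,000; Zelie: 486,000; Thandi: 162,000; Dagny: 162,000; Dora: 162,000; Kofi: 486,000

Faisal takes one-quarter of 2,592,000 = 648,000. The remaining 1,944,000 passes to the descendants.
The descendants' portion (1,944,000) is divided at the children's generation into 4 shares of 486,000. Zelie and Kofi each take 486,000. The 2 shares of the deceased (Idris and Callum) are combined into a pool of 972,000.
That pool (972,000) is divided at the grandchildren's generation equally among Ines, Ronan, Esperanza, Thandi, Dagny, and Dora: 162,000 each.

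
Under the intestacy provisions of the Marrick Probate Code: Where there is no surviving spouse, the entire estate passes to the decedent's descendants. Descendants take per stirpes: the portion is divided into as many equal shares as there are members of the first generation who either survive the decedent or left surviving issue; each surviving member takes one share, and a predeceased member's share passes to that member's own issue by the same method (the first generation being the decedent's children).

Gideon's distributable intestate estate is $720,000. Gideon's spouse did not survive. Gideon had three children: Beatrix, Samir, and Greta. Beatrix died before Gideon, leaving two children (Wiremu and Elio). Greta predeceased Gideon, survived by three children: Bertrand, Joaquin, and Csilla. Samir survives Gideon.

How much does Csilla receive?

The entire $720,000 passes to the descendants.
That amount ($720,000) is divided into 3 shares of $240,000: Samir takes $240,000; Beatrix's $240,000 share passes to Beatrix's issue; Greta's $240,000 share passes to Greta's issue.
Beatrix's share ($240,000) is divided into 2 shares of $120,000: Wiremu and Elio each take $120,000.
Greta's share ($240,000) is divided into 3 shares of $80,000: Bertrand, Joaquin, and Csilla each take $80,000.

Csilla receives $80,000.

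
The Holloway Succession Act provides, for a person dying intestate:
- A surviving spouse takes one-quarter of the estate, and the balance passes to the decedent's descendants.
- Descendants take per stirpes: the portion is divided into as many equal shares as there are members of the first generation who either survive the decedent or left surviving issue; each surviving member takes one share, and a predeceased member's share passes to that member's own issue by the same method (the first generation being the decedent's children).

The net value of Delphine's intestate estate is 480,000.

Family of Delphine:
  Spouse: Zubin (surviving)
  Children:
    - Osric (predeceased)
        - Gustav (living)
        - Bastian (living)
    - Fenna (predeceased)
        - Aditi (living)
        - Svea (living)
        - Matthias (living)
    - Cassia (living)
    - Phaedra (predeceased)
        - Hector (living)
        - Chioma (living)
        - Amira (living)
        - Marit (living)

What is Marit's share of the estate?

Marit receives 22,500.

Zubin takes one-quarter of 480,000 = 120,000. The remaining 360,000 passes to the descendants.
The descendants' portion (360,000) is divided into 4 shares of 90,000: Cassia takes 90,000; Osric's 90,000 share passes to Osric's issue; Fenna's 90,000 share passes to Fenna's issue; Phaedra's 90,000 share passes to Phaedra's issue.
Osric's share (90,000) is divided into 2 shares of 45,000: Gustav and Bastian each take 45,000.
Fenna's share (90,000) is divided into 3 shares of 30,000: Aditi, Svea, and Matthias each take 30,000.
Phaedra's share (90,000) is divided into 4 shares of 22,500: Hector, Chioma, Amira, and Marit each take 22,500.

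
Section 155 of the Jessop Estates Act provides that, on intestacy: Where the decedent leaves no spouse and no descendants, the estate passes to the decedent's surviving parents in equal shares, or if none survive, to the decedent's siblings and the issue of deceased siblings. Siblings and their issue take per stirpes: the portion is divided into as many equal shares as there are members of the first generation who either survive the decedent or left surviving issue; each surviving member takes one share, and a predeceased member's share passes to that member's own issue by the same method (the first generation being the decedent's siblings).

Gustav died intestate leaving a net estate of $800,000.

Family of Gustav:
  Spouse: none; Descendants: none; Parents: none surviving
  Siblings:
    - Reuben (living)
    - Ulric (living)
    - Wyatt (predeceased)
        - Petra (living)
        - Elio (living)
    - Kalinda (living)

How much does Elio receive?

The entire $800,000 passes to the siblings and their issue.
That amount ($800,000) is divided into 4 shares of $200,000: Reuben, Ulric, and Kalinda each take $200,000; Wyatt's $200,000 share passes to Wyatt's issue.
Wyatt's share ($200,000) is divided into 2 shares of $100,000: Petra and Elio each take $100,000.

Elio receives $100,000.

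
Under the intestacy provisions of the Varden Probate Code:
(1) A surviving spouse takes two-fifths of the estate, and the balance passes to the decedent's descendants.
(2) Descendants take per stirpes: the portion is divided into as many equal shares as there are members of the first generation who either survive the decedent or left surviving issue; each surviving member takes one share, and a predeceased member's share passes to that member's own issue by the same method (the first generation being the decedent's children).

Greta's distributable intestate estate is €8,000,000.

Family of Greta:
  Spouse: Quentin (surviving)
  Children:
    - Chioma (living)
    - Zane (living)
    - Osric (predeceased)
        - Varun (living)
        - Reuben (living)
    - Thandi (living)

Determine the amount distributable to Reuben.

Quentin takes two-fifths of €8,000,000 = €3,200,000. The remaining €4,800,000 passes to the descendants.
The descendants' portion (€4,800,000) is divided into 4 shares of €1,200,000: Chioma, Zane, and Thandi each take €1,200,000; Osric's €1,200,000 share passes to Osric's issue.
Osric's share (€1,200,000) is divided into 2 shares of €600,000: Varun and Reuben each take €600,000.

Reuben receives €600,000.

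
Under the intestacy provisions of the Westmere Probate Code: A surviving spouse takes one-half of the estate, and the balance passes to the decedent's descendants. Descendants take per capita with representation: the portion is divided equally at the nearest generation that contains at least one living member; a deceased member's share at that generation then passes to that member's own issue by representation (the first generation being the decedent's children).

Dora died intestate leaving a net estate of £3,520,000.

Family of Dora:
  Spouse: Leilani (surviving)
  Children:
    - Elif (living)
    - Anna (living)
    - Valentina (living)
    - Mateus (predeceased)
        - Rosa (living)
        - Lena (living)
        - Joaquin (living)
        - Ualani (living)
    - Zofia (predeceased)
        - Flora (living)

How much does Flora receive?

Flora receives £352,000.

Leilani takes one-half of £3,520,000 = £1,760,000. The remaining £1,760,000 passes to the descendants.
The descendants' portion (£1,760,000) is divided into 5 shares of £352,000: Elif, Anna, and Valentina each take £352,000; Mateus's £352,000 share passes to Mateus's issue; Zofia's £352,000 share passes to Zofia's issue.
Mateus's share (£352,000) is divided into 4 shares of £88,000: Rosa, Lena, Joaquin, and Ualani each take £88,000.
Zofia's share (£352,000) passes entirely to Flora.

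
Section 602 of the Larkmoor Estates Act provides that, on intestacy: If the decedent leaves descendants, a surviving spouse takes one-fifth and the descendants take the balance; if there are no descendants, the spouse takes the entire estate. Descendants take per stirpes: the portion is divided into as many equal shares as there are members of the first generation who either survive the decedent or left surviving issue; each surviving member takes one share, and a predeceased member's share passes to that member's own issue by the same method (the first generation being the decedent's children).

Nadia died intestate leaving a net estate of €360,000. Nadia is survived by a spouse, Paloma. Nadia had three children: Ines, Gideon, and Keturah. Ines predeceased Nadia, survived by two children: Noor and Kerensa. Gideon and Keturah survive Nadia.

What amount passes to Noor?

Noor receives €48,000.

Paloma takes one-fifth of €360,000 = €72,000. The remaining €288,000 passes to the descendants.
The descendants' portion (€288,000) is divided into 3 shares of €96,000: Gideon and Keturah each take €96,000; Ines's €96,000 share passes to Ines's issue.
Ines's share (€96,000) is divided into 2 shares of €48,000: Noor and Kerensa each take €48,000.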